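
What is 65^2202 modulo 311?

79

Using repeated squaring:
2202 in binary is 100010011010, i.e. 2202 = 2048 + 128 + 16 + 8 + 2.
65^1 ≡ 65 (mod 311)
65^2 ≡ 65^2 = 4225 ≡ 182 (mod 311)
65^4 ≡ 182^2 = 33124 ≡ 158 (mod 311)
65^8 ≡ 158^2 = 24964 ≡ 84 (mod 311)
65^16 ≡ 84^2 = 7056 ≡ 214 (mod 311)
65^32 ≡ 214^2 = 45796 ≡ 79 (mod 311)
65^64 ≡ 79^2 = 6241 ≡ 21 (mod 311)
65^128 ≡ 21^2 = 441 ≡ 130 (mod 311)
65^256 ≡ 130^2 = 16900 ≡ 106 (mod 311)
65^512 ≡ 106^2 = 11236 ≡ 40 (mod 311)
65^1024 ≡ 40^2 = 1600 ≡ 45 (mod 311)
65^2048 ≡ 45^2 = 2025 ≡ 159 (mod 311)
65^2202 = 65^2048 × 65^128 × 65^16 × 65^8 × 65^2 ≡ 159 × 130 × 214 × 84 × 182 (mod 311).
Accumulate the product:
159 × 130 = 20670 ≡ 144
144 × 214 = 30816 ≡ 27
27 × 84 = 2268 ≡ 91
91 × 182 = 16562 ≡ 79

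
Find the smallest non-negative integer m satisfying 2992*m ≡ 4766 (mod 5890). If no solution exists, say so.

728

gcd(2992, 5890) = 2, and 2 | 4766, so solutions exist.
Divide through by 2: 1496*m mod 2945 = 2383.
1496⁻¹ ≡ 376 (mod 2945).
m ≡ 376*2383 ≡ 728 (mod 2945).
The smallest non-negative solution is m = 728.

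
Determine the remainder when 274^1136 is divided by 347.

43

Using repeated squaring:
1136 in binary is 10001110000, i.e. 1136 = 1024 + 64 + 32 + 16.
274^1 ≡ 274 (mod 347)
274^2 ≡ 274^2 = 75076 ≡ 124 (mod 347)
274^4 ≡ 124^2 = 15376 ≡ 108 (mod 347)
274^8 ≡ 108^2 = 11664 ≡ 213 (mod 347)
274^16 ≡ 213^2 = 45369 ≡ 259 (mod 347)
274^32 ≡ 259^2 = 67081 ≡ 110 (mod 347)
274^64 ≡ 110^2 = 12100 ≡ 302 (mod 347)
274^128 ≡ 302^2 = 91204 ≡ 290 (mod 347)
274^256 ≡ 290^2 = 84100 ≡ 126 (mod 347)
274^512 ≡ 126^2 = 15876 ≡ 261 (mod 347)
274^1024 ≡ 261^2 = 68121 ≡ 109 (mod 347)
274^1136 = 274^1024 · 274^64 · 274^32 · 274^16 ≡ 109 · 302 · 110 · 259 (mod 347).
Accumulate the product:
109 · 302 = 32918 ≡ 300
300 · 110 = 33000 ≡ 35
35 · 259 = 9065 ≡ 43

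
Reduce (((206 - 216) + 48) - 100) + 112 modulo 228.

50

206 - 216 = -10 ≡ 218 (mod 228)
218 + 48 = 266 ≡ 38 (mod 228)
38 - 100 = -62 ≡ 166 (mod 228)
166 + 112 = 278 ≡ 50 (mod 228)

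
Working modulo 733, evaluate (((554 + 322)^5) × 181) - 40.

554 + 322 = 876 ≡ 143 (mod 733)
(143)^5 ≡ 274 (mod 733)
274 × 181 = 49594 ≡ 483 (mod 733)
483 - 40 = 443

443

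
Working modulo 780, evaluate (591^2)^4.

81

(591)^2 ≡ 621 (mod 780)
(621)^4 ≡ 81 (mod 780)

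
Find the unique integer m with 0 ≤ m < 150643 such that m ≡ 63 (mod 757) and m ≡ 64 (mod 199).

757⁻¹ mod 199: 757×51 ≡ 1 (mod 199), so 757⁻¹ ≡ 51.
m = 63 + 757×((64 − 63)×51 mod 199) = 63 + 757×51 = 38670.
Check: 38670 mod 757 = 63, 38670 mod 199 = 64. ✓

38670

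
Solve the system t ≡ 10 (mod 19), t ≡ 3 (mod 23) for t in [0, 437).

371

19⁻¹ mod 23: 19×17 ≡ 1 (mod 23), so 19⁻¹ ≡ 17.
t = 10 + 19×((3 − 10)×17 mod 23) = 10 + 19×19 = 371.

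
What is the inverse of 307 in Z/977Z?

Apply the Euclidean algorithm and back-substitute:
977 = 3×307 + 56
307 = 5×56 + 27
56 = 2×27 + 2
27 = 13×2 + 1
2 = 2×1 + 0
gcd(307, 977) = 1, so the inverse exists.
Bézout: 1 = −148×977 + 471×307.
So 307⁻¹ ≡ 471 (mod 977).

471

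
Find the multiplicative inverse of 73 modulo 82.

9

82 = 1×73 + 9
73 = 8×9 + 1
9 = 9×1 + 0
gcd(73, 82) = 1, so the inverse exists.
Back-substitute for 1:
1 = 1×73 − 8×9
  = −8×82 + 9×73
So 73⁻¹ ≡ 9 (mod 82).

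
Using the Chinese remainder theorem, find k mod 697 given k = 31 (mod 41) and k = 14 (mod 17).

41⁻¹ mod 17: 41*5 ≡ 1 (mod 17), so 41⁻¹ ≡ 5.
k = 31 + 41*((14 − 31)*5 mod 17) = 31 + 41*0 = 31.
Check: 31 mod 41 = 31, 31 mod 17 = 14. ✓

31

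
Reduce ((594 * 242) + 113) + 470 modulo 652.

239

594 * 242 = 143748 ≡ 308 (mod 652)
308 + 113 = 421
421 + 470 = 891 ≡ 239 (mod 652)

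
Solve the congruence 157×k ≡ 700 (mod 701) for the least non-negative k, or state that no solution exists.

509

gcd(157, 701) = 1, so a unique solution mod 701 exists.
157⁻¹ ≡ 192 (mod 701).
k ≡ 192×700 ≡ 509 (mod 701).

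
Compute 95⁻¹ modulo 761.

761 = 8×95 + 1
95 = 95×1 + 0
gcd(95, 761) = 1, so the inverse exists.
Bézout: 1 = 1×761 − 8×95.
So 95⁻¹ ≡ −8 ≡ 753 (mod 761).

753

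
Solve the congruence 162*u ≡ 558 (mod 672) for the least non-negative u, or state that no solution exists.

103

gcd(162, 672) = 6, and 6 | 558, so solutions exist.
Divide through by 6: 27*u mod 112 = 93.
27⁻¹ ≡ 83 (mod 112).
u ≡ 83*93 ≡ 103 (mod 112).
The smallest non-negative solution is u = 103.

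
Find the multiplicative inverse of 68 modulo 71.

Apply the Euclidean algorithm and back-substitute:
71 = 1×68 + 3
68 = 22×3 + 2
3 = 1×2 + 1
2 = 2×1 + 0
gcd(68, 71) = 1, so the inverse exists.
Bézout: 1 = 23×71 − 24×68.
So 68⁻¹ ≡ −24 ≡ 47 (mod 71).

47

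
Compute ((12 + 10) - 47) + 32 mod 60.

7

12 + 10 = 22
22 - 47 = -25 ≡ 35 (mod 60)
35 + 32 = 67 ≡ 7 (mod 60)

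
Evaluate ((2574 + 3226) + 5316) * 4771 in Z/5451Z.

2574 + 3226 = 5800 ≡ 349 (mod 5451)
349 + 5316 = 5665 ≡ 214 (mod 5451)
214 * 4771 = 1020994 ≡ 1657 (mod 5451)

1657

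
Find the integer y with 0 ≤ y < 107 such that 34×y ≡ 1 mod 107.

Run the extended Euclidean algorithm:
107 = 3×34 + 5
34 = 6×5 + 4
5 = 1×4 + 1
4 = 4×1 + 0
gcd(34, 107) = 1, so the inverse exists.
Bézout: 1 = 7×107 − 22×34.
So 34⁻¹ ≡ −22 ≡ 85 (mod 107).

85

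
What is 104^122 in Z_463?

104^1 ≡ 104 (mod 463)
104^2 ≡ 104^2 = 10816 ≡ 167 (mod 463)
104^4 ≡ 167^2 = 27889 ≡ 109 (mod 463)
104^8 ≡ 109^2 = 11881 ≡ 306 (mod 463)
104^16 ≡ 306^2 = 93636 ≡ 110 (mod 463)
104^32 ≡ 110^2 = 12100 ≡ 62 (mod 463)
104^64 ≡ 62^2 = 3844 ≡ 140 (mod 463)
104^122 = 104^64 · 104^32 · 104^16 · 104^8 · 104^2 ≡ 140 · 62 · 110 · 306 · 167 (mod 463).
Accumulate the product:
140 · 62 = 8680 ≡ 346
346 · 110 = 38060 ≡ 94
94 · 306 = 28764 ≡ 58
58 · 167 = 9686 ≡ 426

426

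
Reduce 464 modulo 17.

5

464 = 27*17 + 5, so 464 ≡ 5 (mod 17).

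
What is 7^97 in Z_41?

Using repeated squaring:
7^1 ≡ 7 (mod 41)
7^2 ≡ 7^2 = 49 ≡ 8 (mod 41)
7^4 ≡ 8^2 = 64 ≡ 23 (mod 41)
7^8 ≡ 23^2 = 529 ≡ 37 (mod 41)
7^16 ≡ 37^2 = 1369 ≡ 16 (mod 41)
7^32 ≡ 16^2 = 256 ≡ 10 (mod 41)
7^64 ≡ 10^2 = 100 ≡ 18 (mod 41)
7^97 = 7^64 · 7^32 · 7^1 ≡ 18 · 10 · 7 (mod 41).
Accumulate the product:
18 · 10 = 180 ≡ 16
16 · 7 = 112 ≡ 30

30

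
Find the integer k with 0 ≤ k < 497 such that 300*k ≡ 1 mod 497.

497 = 1×300 + 197
300 = 1×197 + 103
197 = 1×103 + 94
103 = 1×94 + 9
94 = 10×9 + 4
9 = 2×4 + 1
4 = 4×1 + 0
gcd(300, 497) = 1, so the inverse exists.
Back-substitute for 1:
1 = 1×9 − 2×4
  = −2×94 + 21×9
  = 21×103 − 23×94
  = −23×197 + 44×103
  = 44×300 − 67×197
  = −67×497 + 111×300
So 300⁻¹ ≡ 111 (mod 497).

111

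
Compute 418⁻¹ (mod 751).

645

Apply the Euclidean algorithm and back-substitute:
751 = 1×418 + 333
418 = 1×333 + 85
333 = 3×85 + 78
85 = 1×78 + 7
78 = 11×7 + 1
7 = 7×1 + 0
gcd(418, 751) = 1, so the inverse exists.
Bézout: 1 = 59×751 − 106×418.
So 418⁻¹ ≡ −106 ≡ 645 (mod 751).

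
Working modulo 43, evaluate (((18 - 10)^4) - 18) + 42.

35

18 - 10 = 8
(8)^4 ≡ 11 (mod 43)
11 - 18 = -7 ≡ 36 (mod 43)
36 + 42 = 78 ≡ 35 (mod 43)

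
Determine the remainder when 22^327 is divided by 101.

21

22^1 ≡ 22 (mod 101)
22^2 ≡ 22^2 = 484 ≡ 80 (mod 101)
22^4 ≡ 80^2 = 6400 ≡ 37 (mod 101)
22^8 ≡ 37^2 = 1369 ≡ 56 (mod 101)
22^16 ≡ 56^2 = 3136 ≡ 5 (mod 101)
22^32 ≡ 5^2 = 25 (mod 101)
22^64 ≡ 25^2 = 625 ≡ 19 (mod 101)
22^128 ≡ 19^2 = 361 ≡ 58 (mod 101)
22^256 ≡ 58^2 = 3364 ≡ 31 (mod 101)
22^327 = 22^256 · 22^64 · 22^4 · 22^2 · 22^1 ≡ 31 · 19 · 37 · 80 · 22 (mod 101).
Accumulate the product:
31 · 19 = 589 ≡ 84
84 · 37 = 3108 ≡ 78
78 · 80 = 6240 ≡ 79
79 · 22 = 1738 ≡ 21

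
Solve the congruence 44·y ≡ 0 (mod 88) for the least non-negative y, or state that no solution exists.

0

gcd(44, 88) = 44, and 44 | 0, so solutions exist.
Divide through by 44: 1·y mod 2 = 0.
1⁻¹ ≡ 1 (mod 2).
y ≡ 1·0 ≡ 0 (mod 2).
The smallest non-negative solution is y = 0.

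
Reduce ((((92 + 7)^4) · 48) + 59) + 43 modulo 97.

92 + 7 = 99 ≡ 2 (mod 97)
(2)^4 ≡ 16 (mod 97)
16 · 48 = 768 ≡ 89 (mod 97)
89 + 59 = 148 ≡ 51 (mod 97)
51 + 43 = 94

94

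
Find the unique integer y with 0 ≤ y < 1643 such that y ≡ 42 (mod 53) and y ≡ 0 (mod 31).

53⁻¹ mod 31: 53*24 ≡ 1 (mod 31), so 53⁻¹ ≡ 24.
y = 42 + 53*((0 − 42)*24 mod 31) = 42 + 53*15 = 837.

837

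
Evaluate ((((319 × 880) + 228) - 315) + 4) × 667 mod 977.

319 × 880 = 280720 ≡ 321 (mod 977)
321 + 228 = 549
549 - 315 = 234
234 + 4 = 238
238 × 667 = 158746 ≡ 472 (mod 977)

472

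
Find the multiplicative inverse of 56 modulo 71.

By the extended Euclidean algorithm:
71 = 1*56 + 15
56 = 3*15 + 11
15 = 1*11 + 4
11 = 2*4 + 3
4 = 1*3 + 1
3 = 3*1 + 0
gcd(56, 71) = 1, so the inverse exists.
Back-substitute for 1:
1 = 1*4 − 1*3
  = −1*11 + 3*4
  = 3*15 − 4*11
  = −4*56 + 15*15
  = 15*71 − 19*56
So 56⁻¹ ≡ −19 ≡ 52 (mod 71).

52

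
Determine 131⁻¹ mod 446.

143

By the extended Euclidean algorithm:
446 = 3×131 + 53
131 = 2×53 + 25
53 = 2×25 + 3
25 = 8×3 + 1
3 = 3×1 + 0
gcd(131, 446) = 1, so the inverse exists.
Back-substitute for 1:
1 = 1×25 − 8×3
  = −8×53 + 17×25
  = 17×131 − 42×53
  = −42×446 + 143×131
So 131⁻¹ ≡ 143 (mod 446).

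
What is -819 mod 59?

-819 = -14·59 + 7, so -819 ≡ 7 (mod 59).

7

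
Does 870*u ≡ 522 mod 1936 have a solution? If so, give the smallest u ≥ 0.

gcd(870, 1936) = 2, and 2 | 522, so solutions exist.
Divide through by 2: 435*u = 261 (mod 968).
435⁻¹ ≡ 563 (mod 968).
u ≡ 563*261 ≡ 775 (mod 968).
The smallest non-negative solution is u = 775.

775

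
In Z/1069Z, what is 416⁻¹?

645

1069 = 2×416 + 237
416 = 1×237 + 179
237 = 1×179 + 58
179 = 3×58 + 5
58 = 11×5 + 3
5 = 1×3 + 2
3 = 1×2 + 1
2 = 2×1 + 0
gcd(416, 1069) = 1, so the inverse exists.
Bézout: 1 = 165×1069 − 424×416.
So 416⁻¹ ≡ −424 ≡ 645 (mod 1069).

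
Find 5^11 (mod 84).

By square-and-multiply:
5^1 ≡ 5 (mod 84)
5^2 ≡ 5^2 = 25 (mod 84)
5^4 ≡ 25^2 = 625 ≡ 37 (mod 84)
5^8 ≡ 37^2 = 1369 ≡ 25 (mod 84)
5^11 = 5^8 × 5^2 × 5^1 ≡ 25 × 25 × 5 (mod 84).
Accumulate the product:
25 × 25 = 625 ≡ 37
37 × 5 = 185 ≡ 17

17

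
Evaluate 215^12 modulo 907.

758

12 in binary is 1100, i.e. 12 = 8 + 4.
215^1 ≡ 215 (mod 907)
215^2 ≡ 215^2 = 46225 ≡ 875 (mod 907)
215^4 ≡ 875^2 = 765625 ≡ 117 (mod 907)
215^8 ≡ 117^2 = 13689 ≡ 84 (mod 907)
215^12 = 215^8 × 215^4 ≡ 84 × 117 (mod 907).
84 × 117 = 9828 ≡ 758 (mod 907).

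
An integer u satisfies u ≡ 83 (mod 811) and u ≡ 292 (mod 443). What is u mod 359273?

60097

811⁻¹ mod 443: 811*189 ≡ 1 (mod 443), so 811⁻¹ ≡ 189.
u = 83 + 811*((292 − 83)*189 mod 443) = 83 + 811*74 = 60097.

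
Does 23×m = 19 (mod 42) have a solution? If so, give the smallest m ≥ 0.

41

gcd(23, 42) = 1, so a unique solution mod 42 exists.
23⁻¹ ≡ 11 (mod 42).
m ≡ 11×19 ≡ 41 (mod 42).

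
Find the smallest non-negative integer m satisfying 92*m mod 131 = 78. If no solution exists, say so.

gcd(92, 131) = 1, so a unique solution mod 131 exists.
92⁻¹ ≡ 47 (mod 131).
m ≡ 47*78 ≡ 129 (mod 131).

129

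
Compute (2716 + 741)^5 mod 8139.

2722

2716 + 741 = 3457
(3457)^5 ≡ 2722 (mod 8139)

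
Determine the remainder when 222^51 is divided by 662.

51 in binary is 110011, i.e. 51 = 32 + 16 + 2 + 1.
222^1 ≡ 222 (mod 662)
222^2 ≡ 222^2 = 49284 ≡ 296 (mod 662)
222^4 ≡ 296^2 = 87616 ≡ 232 (mod 662)
222^8 ≡ 232^2 = 53824 ≡ 202 (mod 662)
222^16 ≡ 202^2 = 40804 ≡ 422 (mod 662)
222^32 ≡ 422^2 = 178084 ≡ 6 (mod 662)
222^51 = 222^32 × 222^16 × 222^2 × 222^1 ≡ 6 × 422 × 296 × 222 (mod 662).
Accumulate the product:
6 × 422 = 2532 ≡ 546
546 × 296 = 161616 ≡ 88
88 × 222 = 19536 ≡ 338

338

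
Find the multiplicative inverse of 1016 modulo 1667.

612

By the extended Euclidean algorithm:
1667 = 1*1016 + 651
1016 = 1*651 + 365
651 = 1*365 + 286
365 = 1*286 + 79
286 = 3*79 + 49
79 = 1*49 + 30
49 = 1*30 + 19
30 = 1*19 + 11
19 = 1*11 + 8
11 = 1*8 + 3
8 = 2*3 + 2
3 = 1*2 + 1
2 = 2*1 + 0
gcd(1016, 1667) = 1, so the inverse exists.
Bézout: 1 = −373*1667 + 612*1016.
So 1016⁻¹ ≡ 612 (mod 1667).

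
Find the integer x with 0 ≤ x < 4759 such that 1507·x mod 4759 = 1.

4699

4759 = 3*1507 + 238
1507 = 6*238 + 79
238 = 3*79 + 1
79 = 79*1 + 0
gcd(1507, 4759) = 1, so the inverse exists.
Bézout: 1 = 19*4759 − 60*1507.
So 1507⁻¹ ≡ −60 ≡ 4699 (mod 4759).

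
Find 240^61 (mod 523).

170

Using repeated squaring:
61 in binary is 111101, i.e. 61 = 32 + 16 + 8 + 4 + 1.
240^1 ≡ 240 (mod 523)
240^2 ≡ 240^2 = 57600 ≡ 70 (mod 523)
240^4 ≡ 70^2 = 4900 ≡ 193 (mod 523)
240^8 ≡ 193^2 = 37249 ≡ 116 (mod 523)
240^16 ≡ 116^2 = 13456 ≡ 381 (mod 523)
240^32 ≡ 381^2 = 145161 ≡ 290 (mod 523)
240^61 = 240^32 × 240^16 × 240^8 × 240^4 × 240^1 ≡ 290 × 381 × 116 × 193 × 240 (mod 523).
Accumulate the product:
290 × 381 = 110490 ≡ 137
137 × 116 = 15892 ≡ 202
202 × 193 = 38986 ≡ 284
284 × 240 = 68160 ≡ 170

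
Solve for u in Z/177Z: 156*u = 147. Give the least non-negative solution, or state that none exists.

52

gcd(156, 177) = 3, and 3 | 147, so solutions exist.
Divide through by 3: 52*u ≡ 49 (mod 59).
52⁻¹ ≡ 42 (mod 59).
u ≡ 42*49 ≡ 52 (mod 59).
The smallest non-negative solution is u = 52.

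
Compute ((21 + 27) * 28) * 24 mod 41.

21 + 27 = 48 ≡ 7 (mod 41)
7 * 28 = 196 ≡ 32 (mod 41)
32 * 24 = 768 ≡ 30 (mod 41)

30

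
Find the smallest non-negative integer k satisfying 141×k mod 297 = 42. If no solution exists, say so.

gcd(141, 297) = 3, and 3 | 42, so solutions exist.
Divide through by 3: 47×k mod 99 = 14.
47⁻¹ ≡ 59 (mod 99).
k ≡ 59×14 ≡ 34 (mod 99).
The smallest non-negative solution is k = 34.

34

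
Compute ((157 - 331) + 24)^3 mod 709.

157 - 331 = -174 ≡ 535 (mod 709)
535 + 24 = 559
(559)^3 ≡ 549 (mod 709)

549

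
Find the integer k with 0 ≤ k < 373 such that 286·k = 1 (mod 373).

Run the extended Euclidean algorithm:
373 = 1·286 + 87
286 = 3·87 + 25
87 = 3·25 + 12
25 = 2·12 + 1
12 = 12·1 + 0
gcd(286, 373) = 1, so the inverse exists.
Bézout: 1 = −23·373 + 30·286.
So 286⁻¹ ≡ 30 (mod 373).

30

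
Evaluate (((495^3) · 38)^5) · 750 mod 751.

710

(495)^3 ≡ 124 (mod 751)
124 · 38 = 4712 ≡ 206 (mod 751)
(206)^5 ≡ 41 (mod 751)
41 · 750 = 30750 ≡ 710 (mod 751)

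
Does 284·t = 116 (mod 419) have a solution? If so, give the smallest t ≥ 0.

gcd(284, 419) = 1, so a unique solution mod 419 exists.
284⁻¹ ≡ 90 (mod 419).
t ≡ 90·116 ≡ 384 (mod 419).

384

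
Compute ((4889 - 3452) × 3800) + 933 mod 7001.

753

4889 - 3452 = 1437
1437 × 3800 = 5460600 ≡ 6821 (mod 7001)
6821 + 933 = 7754 ≡ 753 (mod 7001)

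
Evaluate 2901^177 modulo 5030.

177 in binary is 10110001, i.e. 177 = 128 + 32 + 16 + 1.
2901^1 ≡ 2901 (mod 5030)
2901^2 ≡ 2901^2 = 8415801 ≡ 611 (mod 5030)
2901^4 ≡ 611^2 = 373321 ≡ 1101 (mod 5030)
2901^8 ≡ 1101^2 = 1212201 ≡ 5001 (mod 5030)
2901^16 ≡ 5001^2 = 25010001 ≡ 841 (mod 5030)
2901^32 ≡ 841^2 = 707281 ≡ 3081 (mod 5030)
2901^64 ≡ 3081^2 = 9492561 ≡ 951 (mod 5030)
2901^128 ≡ 951^2 = 904401 ≡ 4031 (mod 5030)
2901^177 = 2901^128 × 2901^32 × 2901^16 × 2901^1 ≡ 4031 × 3081 × 841 × 2901 (mod 5030).
Accumulate the product:
4031 × 3081 = 12419511 ≡ 441
441 × 841 = 370881 ≡ 3691
3691 × 2901 = 10707591 ≡ 3751

3751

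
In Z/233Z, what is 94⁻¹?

233 = 2*94 + 45
94 = 2*45 + 4
45 = 11*4 + 1
4 = 4*1 + 0
gcd(94, 233) = 1, so the inverse exists.
Bézout: 1 = 23*233 − 57*94.
So 94⁻¹ ≡ −57 ≡ 176 (mod 233).

176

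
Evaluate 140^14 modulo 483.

Using repeated squaring:
14 in binary is 1110, i.e. 14 = 8 + 4 + 2.
140^1 ≡ 140 (mod 483)
140^2 ≡ 140^2 = 19600 ≡ 280 (mod 483)
140^4 ≡ 280^2 = 78400 ≡ 154 (mod 483)
140^8 ≡ 154^2 = 23716 ≡ 49 (mod 483)
140^14 = 140^8 × 140^4 × 140^2 ≡ 49 × 154 × 280 (mod 483).
Accumulate the product:
49 × 154 = 7546 ≡ 301
301 × 280 = 84280 ≡ 238

238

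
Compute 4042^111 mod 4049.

111 in binary is 1101111, i.e. 111 = 64 + 32 + 8 + 4 + 2 + 1.
4042^1 ≡ 4042 (mod 4049)
4042^2 ≡ 4042^2 = 16337764 ≡ 49 (mod 4049)
4042^4 ≡ 49^2 = 2401 (mod 4049)
4042^8 ≡ 2401^2 = 5764801 ≡ 3074 (mod 4049)
4042^16 ≡ 3074^2 = 9449476 ≡ 3159 (mod 4049)
4042^32 ≡ 3159^2 = 9979281 ≡ 2545 (mod 4049)
4042^64 ≡ 2545^2 = 6477025 ≡ 2674 (mod 4049)
4042^111 = 4042^64 · 4042^32 · 4042^8 · 4042^4 · 4042^2 · 4042^1 ≡ 2674 · 2545 · 3074 · 2401 · 49 · 4042 (mod 4049).
Accumulate the product:
2674 · 2545 = 6805330 ≡ 3010
3010 · 3074 = 9252740 ≡ 775
775 · 2401 = 1860775 ≡ 2284
2284 · 49 = 111916 ≡ 2593
2593 · 4042 = 10480906 ≡ 2094

2094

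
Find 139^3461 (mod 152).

3461 in binary is 110110000101, i.e. 3461 = 2048 + 1024 + 256 + 128 + 4 + 1.
139^1 ≡ 139 (mod 152)
139^2 ≡ 139^2 = 19321 ≡ 17 (mod 152)
139^4 ≡ 17^2 = 289 ≡ 137 (mod 152)
139^8 ≡ 137^2 = 18769 ≡ 73 (mod 152)
139^16 ≡ 73^2 = 5329 ≡ 9 (mod 152)
139^32 ≡ 9^2 = 81 (mod 152)
139^64 ≡ 81^2 = 6561 ≡ 25 (mod 152)
139^128 ≡ 25^2 = 625 ≡ 17 (mod 152)
139^256 ≡ 17^2 = 289 ≡ 137 (mod 152)
139^512 ≡ 137^2 = 18769 ≡ 73 (mod 152)
139^1024 ≡ 73^2 = 5329 ≡ 9 (mod 152)
139^2048 ≡ 9^2 = 81 (mod 152)
139^3461 = 139^2048 * 139^1024 * 139^256 * 139^128 * 139^4 * 139^1 ≡ 81 * 9 * 137 * 17 * 137 * 139 (mod 152).
Accumulate the product:
81 * 9 = 729 ≡ 121
121 * 137 = 16577 ≡ 9
9 * 17 = 153 ≡ 1
1 * 137 = 137
137 * 139 = 19043 ≡ 43

43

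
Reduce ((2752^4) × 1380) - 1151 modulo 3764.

3369

(2752)^4 ≡ 3740 (mod 3764)
3740 × 1380 = 5161200 ≡ 756 (mod 3764)
756 - 1151 = -395 ≡ 3369 (mod 3764)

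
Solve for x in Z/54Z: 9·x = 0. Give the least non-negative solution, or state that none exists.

gcd(9, 54) = 9, and 9 | 0, so solutions exist.
Divide through by 9: 1·x mod 6 = 0.
1⁻¹ ≡ 1 (mod 6).
x ≡ 1·0 ≡ 0 (mod 6).
The smallest non-negative solution is x = 0.

0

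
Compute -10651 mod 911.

-10651 = -12*911 + 281, so -10651 ≡ 281 (mod 911).

281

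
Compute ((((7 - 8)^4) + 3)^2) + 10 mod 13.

7 - 8 = -1 ≡ 12 (mod 13)
(12)^4 ≡ 1 (mod 13)
1 + 3 = 4
(4)^2 ≡ 3 (mod 13)
3 + 10 = 13 ≡ 0 (mod 13)

0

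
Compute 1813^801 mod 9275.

Using repeated squaring:
801 in binary is 1100100001, i.e. 801 = 512 + 256 + 32 + 1.
1813^1 ≡ 1813 (mod 9275)
1813^2 ≡ 1813^2 = 3286969 ≡ 3619 (mod 9275)
1813^4 ≡ 3619^2 = 13097161 ≡ 861 (mod 9275)
1813^8 ≡ 861^2 = 741321 ≡ 8596 (mod 9275)
1813^16 ≡ 8596^2 = 73891216 ≡ 6566 (mod 9275)
1813^32 ≡ 6566^2 = 43112356 ≡ 2156 (mod 9275)
1813^64 ≡ 2156^2 = 4648336 ≡ 1561 (mod 9275)
1813^128 ≡ 1561^2 = 2436721 ≡ 6671 (mod 9275)
1813^256 ≡ 6671^2 = 44502241 ≡ 791 (mod 9275)
1813^512 ≡ 791^2 = 625681 ≡ 4256 (mod 9275)
1813^801 = 1813^512 × 1813^256 × 1813^32 × 1813^1 ≡ 4256 × 791 × 2156 × 1813 (mod 9275).
Accumulate the product:
4256 × 791 = 3366496 ≡ 8946
8946 × 2156 = 19287576 ≡ 4851
4851 × 1813 = 8794863 ≡ 2163

2163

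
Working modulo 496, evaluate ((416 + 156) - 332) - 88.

152

416 + 156 = 572 ≡ 76 (mod 496)
76 - 332 = -256 ≡ 240 (mod 496)
240 - 88 = 152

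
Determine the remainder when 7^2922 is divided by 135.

64

By square-and-multiply:
2922 in binary is 101101101010, i.e. 2922 = 2048 + 512 + 256 + 64 + 32 + 8 + 2.
7^1 ≡ 7 (mod 135)
7^2 ≡ 7^2 = 49 (mod 135)
7^4 ≡ 49^2 = 2401 ≡ 106 (mod 135)
7^8 ≡ 106^2 = 11236 ≡ 31 (mod 135)
7^16 ≡ 31^2 = 961 ≡ 16 (mod 135)
7^32 ≡ 16^2 = 256 ≡ 121 (mod 135)
7^64 ≡ 121^2 = 14641 ≡ 61 (mod 135)
7^128 ≡ 61^2 = 3721 ≡ 76 (mod 135)
7^256 ≡ 76^2 = 5776 ≡ 106 (mod 135)
7^512 ≡ 106^2 = 11236 ≡ 31 (mod 135)
7^1024 ≡ 31^2 = 961 ≡ 16 (mod 135)
7^2048 ≡ 16^2 = 256 ≡ 121 (mod 135)
7^2922 = 7^2048 × 7^512 × 7^256 × 7^64 × 7^32 × 7^8 × 7^2 ≡ 121 × 31 × 106 × 61 × 121 × 31 × 49 (mod 135).
Accumulate the product:
121 × 31 = 3751 ≡ 106
106 × 106 = 11236 ≡ 31
31 × 61 = 1891 ≡ 1
1 × 121 = 121
121 × 31 = 3751 ≡ 106
106 × 49 = 5194 ≡ 64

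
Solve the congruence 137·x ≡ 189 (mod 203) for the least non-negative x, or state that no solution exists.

154

gcd(137, 203) = 1, so a unique solution mod 203 exists.
137⁻¹ ≡ 163 (mod 203).
x ≡ 163·189 ≡ 154 (mod 203).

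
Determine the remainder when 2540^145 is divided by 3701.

145 in binary is 10010001, i.e. 145 = 128 + 16 + 1.
2540^1 ≡ 2540 (mod 3701)
2540^2 ≡ 2540^2 = 6451600 ≡ 757 (mod 3701)
2540^4 ≡ 757^2 = 573049 ≡ 3095 (mod 3701)
2540^8 ≡ 3095^2 = 9579025 ≡ 837 (mod 3701)
2540^16 ≡ 837^2 = 700569 ≡ 1080 (mod 3701)
2540^32 ≡ 1080^2 = 1166400 ≡ 585 (mod 3701)
2540^64 ≡ 585^2 = 342225 ≡ 1733 (mod 3701)
2540^128 ≡ 1733^2 = 3003289 ≡ 1778 (mod 3701)
2540^145 = 2540^128 × 2540^16 × 2540^1 ≡ 1778 × 1080 × 2540 (mod 3701).
Accumulate the product:
1778 × 1080 = 1920240 ≡ 3122
3122 × 2540 = 7929880 ≡ 2338

2338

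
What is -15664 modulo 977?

945

-15664 = -17*977 + 945, so -15664 ≡ 945 (mod 977).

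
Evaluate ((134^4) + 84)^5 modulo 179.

147

(134)^4 ≡ 93 (mod 179)
93 + 84 = 177
(177)^5 ≡ 147 (mod 179)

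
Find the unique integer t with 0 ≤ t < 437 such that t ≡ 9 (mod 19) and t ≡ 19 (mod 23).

180

19⁻¹ mod 23: 19*17 ≡ 1 (mod 23), so 19⁻¹ ≡ 17.
t = 9 + 19*((19 − 9)*17 mod 23) = 9 + 19*9 = 180.
Check: 180 mod 19 = 9, 180 mod 23 = 19. ✓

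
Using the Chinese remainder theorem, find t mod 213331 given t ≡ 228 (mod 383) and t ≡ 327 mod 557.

180238

383⁻¹ mod 557: 383*16 ≡ 1 (mod 557), so 383⁻¹ ≡ 16.
t = 228 + 383*((327 − 228)*16 mod 557) = 228 + 383*470 = 180238.
Check: 180238 mod 383 = 228, 180238 mod 557 = 327. ✓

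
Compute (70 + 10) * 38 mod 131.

70 + 10 = 80
80 * 38 = 3040 ≡ 27 (mod 131)

27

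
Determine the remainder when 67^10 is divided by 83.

41

Compute successive squares:
10 in binary is 1010, i.e. 10 = 8 + 2.
67^1 ≡ 67 (mod 83)
67^2 ≡ 67^2 = 4489 ≡ 7 (mod 83)
67^4 ≡ 7^2 = 49 (mod 83)
67^8 ≡ 49^2 = 2401 ≡ 77 (mod 83)
67^10 = 67^8 × 67^2 ≡ 77 × 7 (mod 83).
77 × 7 = 539 ≡ 41 (mod 83).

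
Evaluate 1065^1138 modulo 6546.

1138 in binary is 10001110010, i.e. 1138 = 1024 + 64 + 32 + 16 + 2.
1065^1 ≡ 1065 (mod 6546)
1065^2 ≡ 1065^2 = 1134225 ≡ 1767 (mod 6546)
1065^4 ≡ 1767^2 = 3122289 ≡ 6393 (mod 6546)
1065^8 ≡ 6393^2 = 40870449 ≡ 3771 (mod 6546)
1065^16 ≡ 3771^2 = 14220441 ≡ 2529 (mod 6546)
1065^32 ≡ 2529^2 = 6395841 ≡ 399 (mod 6546)
1065^64 ≡ 399^2 = 159201 ≡ 2097 (mod 6546)
1065^128 ≡ 2097^2 = 4397409 ≡ 5043 (mod 6546)
1065^256 ≡ 5043^2 = 25431849 ≡ 639 (mod 6546)
1065^512 ≡ 639^2 = 408321 ≡ 2469 (mod 6546)
1065^1024 ≡ 2469^2 = 6095961 ≡ 1635 (mod 6546)
1065^1138 = 1065^1024 * 1065^64 * 1065^32 * 1065^16 * 1065^2 ≡ 1635 * 2097 * 399 * 2529 * 1767 (mod 6546).
Accumulate the product:
1635 * 2097 = 3428595 ≡ 5037
5037 * 399 = 2009763 ≡ 141
141 * 2529 = 356589 ≡ 3105
3105 * 1767 = 5486535 ≡ 987

987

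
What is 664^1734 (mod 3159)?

1873

By square-and-multiply:
1734 in binary is 11011000110, i.e. 1734 = 1024 + 512 + 128 + 64 + 4 + 2.
664^1 ≡ 664 (mod 3159)
664^2 ≡ 664^2 = 440896 ≡ 1795 (mod 3159)
664^4 ≡ 1795^2 = 3222025 ≡ 3004 (mod 3159)
664^8 ≡ 3004^2 = 9024016 ≡ 1912 (mod 3159)
664^16 ≡ 1912^2 = 3655744 ≡ 781 (mod 3159)
664^32 ≡ 781^2 = 609961 ≡ 274 (mod 3159)
664^64 ≡ 274^2 = 75076 ≡ 2419 (mod 3159)
664^128 ≡ 2419^2 = 5851561 ≡ 1093 (mod 3159)
664^256 ≡ 1093^2 = 1194649 ≡ 547 (mod 3159)
664^512 ≡ 547^2 = 299209 ≡ 2263 (mod 3159)
664^1024 ≡ 2263^2 = 5121169 ≡ 430 (mod 3159)
664^1734 = 664^1024 · 664^512 · 664^128 · 664^64 · 664^4 · 664^2 ≡ 430 · 2263 · 1093 · 2419 · 3004 · 1795 (mod 3159).
Accumulate the product:
430 · 2263 = 973090 ≡ 118
118 · 1093 = 128974 ≡ 2614
2614 · 2419 = 6323266 ≡ 2107
2107 · 3004 = 6329428 ≡ 1951
1951 · 1795 = 3502045 ≡ 1873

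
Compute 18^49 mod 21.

49 in binary is 110001, i.e. 49 = 32 + 16 + 1.
18^1 ≡ 18 (mod 21)
18^2 ≡ 18^2 = 324 ≡ 9 (mod 21)
18^4 ≡ 9^2 = 81 ≡ 18 (mod 21)
18^8 ≡ 18^2 = 324 ≡ 9 (mod 21)
18^16 ≡ 9^2 = 81 ≡ 18 (mod 21)
18^32 ≡ 18^2 = 324 ≡ 9 (mod 21)
18^49 = 18^32 * 18^16 * 18^1 ≡ 9 * 18 * 18 (mod 21).
Accumulate the product:
9 * 18 = 162 ≡ 15
15 * 18 = 270 ≡ 18

18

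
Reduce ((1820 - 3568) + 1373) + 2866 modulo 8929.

2491

1820 - 3568 = -1748 ≡ 7181 (mod 8929)
7181 + 1373 = 8554
8554 + 2866 = 11420 ≡ 2491 (mod 8929)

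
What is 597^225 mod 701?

113

597^1 ≡ 597 (mod 701)
597^2 ≡ 597^2 = 356409 ≡ 301 (mod 701)
597^4 ≡ 301^2 = 90601 ≡ 172 (mod 701)
597^8 ≡ 172^2 = 29584 ≡ 142 (mod 701)
597^16 ≡ 142^2 = 20164 ≡ 536 (mod 701)
597^32 ≡ 536^2 = 287296 ≡ 587 (mod 701)
597^64 ≡ 587^2 = 344569 ≡ 378 (mod 701)
597^128 ≡ 378^2 = 142884 ≡ 581 (mod 701)
597^225 = 597^128 × 597^64 × 597^32 × 597^1 ≡ 581 × 378 × 587 × 597 (mod 701).
Accumulate the product:
581 × 378 = 219618 ≡ 205
205 × 587 = 120335 ≡ 464
464 × 597 = 277008 ≡ 113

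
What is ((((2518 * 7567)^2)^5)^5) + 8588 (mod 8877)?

2518 * 7567 = 19053706 ≡ 3664 (mod 8877)
(3664)^2 ≡ 2872 (mod 8877)
(2872)^5 ≡ 7327 (mod 8877)
(7327)^5 ≡ 6535 (mod 8877)
6535 + 8588 = 15123 ≡ 6246 (mod 8877)

6246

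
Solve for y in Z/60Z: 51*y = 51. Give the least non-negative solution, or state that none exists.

1

gcd(51, 60) = 3, and 3 | 51, so solutions exist.
Divide through by 3: 17*y mod 20 = 17.
17⁻¹ ≡ 13 (mod 20).
y ≡ 13*17 ≡ 1 (mod 20).
The smallest non-negative solution is y = 1.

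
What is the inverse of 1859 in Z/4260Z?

Apply the Euclidean algorithm and back-substitute:
4260 = 2*1859 + 542
1859 = 3*542 + 233
542 = 2*233 + 76
233 = 3*76 + 5
76 = 15*5 + 1
5 = 5*1 + 0
gcd(1859, 4260) = 1, so the inverse exists.
Back-substitute for 1:
1 = 1*76 − 15*5
  = −15*233 + 46*76
  = 46*542 − 107*233
  = −107*1859 + 367*542
  = 367*4260 − 841*1859
So 1859⁻¹ ≡ −841 ≡ 3419 (mod 4260).

3419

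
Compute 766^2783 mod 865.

786

766^1 ≡ 766 (mod 865)
766^2 ≡ 766^2 = 586756 ≡ 286 (mod 865)
766^4 ≡ 286^2 = 81796 ≡ 486 (mod 865)
766^8 ≡ 486^2 = 236196 ≡ 51 (mod 865)
766^16 ≡ 51^2 = 2601 ≡ 6 (mod 865)
766^32 ≡ 6^2 = 36 (mod 865)
766^64 ≡ 36^2 = 1296 ≡ 431 (mod 865)
766^128 ≡ 431^2 = 185761 ≡ 651 (mod 865)
766^256 ≡ 651^2 = 423801 ≡ 816 (mod 865)
766^512 ≡ 816^2 = 665856 ≡ 671 (mod 865)
766^1024 ≡ 671^2 = 450241 ≡ 441 (mod 865)
766^2048 ≡ 441^2 = 194481 ≡ 721 (mod 865)
766^2783 = 766^2048 · 766^512 · 766^128 · 766^64 · 766^16 · 766^8 · 766^4 · 766^2 · 766^1 ≡ 721 · 671 · 651 · 431 · 6 · 51 · 486 · 286 · 766 (mod 865).
Accumulate the product:
721 · 671 = 483791 ≡ 256
256 · 651 = 166656 ≡ 576
576 · 431 = 248256 ≡ 1
1 · 6 = 6
6 · 51 = 306
306 · 486 = 148716 ≡ 801
801 · 286 = 229086 ≡ 726
726 · 766 = 556116 ≡ 786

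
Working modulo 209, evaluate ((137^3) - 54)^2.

157

(137)^3 ≡ 26 (mod 209)
26 - 54 = -28 ≡ 181 (mod 209)
(181)^2 ≡ 157 (mod 209)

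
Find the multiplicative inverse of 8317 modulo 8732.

6165

8732 = 1×8317 + 415
8317 = 20×415 + 17
415 = 24×17 + 7
17 = 2×7 + 3
7 = 2×3 + 1
3 = 3×1 + 0
gcd(8317, 8732) = 1, so the inverse exists.
Bézout: 1 = 2445×8732 − 2567×8317.
So 8317⁻¹ ≡ −2567 ≡ 6165 (mod 8732).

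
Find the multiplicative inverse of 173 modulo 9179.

9179 = 53·173 + 10
173 = 17·10 + 3
10 = 3·3 + 1
3 = 3·1 + 0
gcd(173, 9179) = 1, so the inverse exists.
Bézout: 1 = 52·9179 − 2759·173.
So 173⁻¹ ≡ −2759 ≡ 6420 (mod 9179).

6420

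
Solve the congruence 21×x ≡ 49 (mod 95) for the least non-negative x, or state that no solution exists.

34

gcd(21, 95) = 1, so a unique solution mod 95 exists.
21⁻¹ ≡ 86 (mod 95).
x ≡ 86×49 ≡ 34 (mod 95).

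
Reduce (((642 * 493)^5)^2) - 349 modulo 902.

257

642 * 493 = 316506 ≡ 806 (mod 902)
(806)^5 ≡ 342 (mod 902)
(342)^2 ≡ 606 (mod 902)
606 - 349 = 257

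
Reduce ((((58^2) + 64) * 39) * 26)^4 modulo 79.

67

(58)^2 ≡ 46 (mod 79)
46 + 64 = 110 ≡ 31 (mod 79)
31 * 39 = 1209 ≡ 24 (mod 79)
24 * 26 = 624 ≡ 71 (mod 79)
(71)^4 ≡ 67 (mod 79)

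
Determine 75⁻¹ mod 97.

97 = 1*75 + 22
75 = 3*22 + 9
22 = 2*9 + 4
9 = 2*4 + 1
4 = 4*1 + 0
gcd(75, 97) = 1, so the inverse exists.
Bézout: 1 = −17*97 + 22*75.
So 75⁻¹ ≡ 22 (mod 97).

22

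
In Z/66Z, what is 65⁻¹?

65

66 = 1*65 + 1
65 = 65*1 + 0
gcd(65, 66) = 1, so the inverse exists.
Bézout: 1 = 1*66 − 1*65.
So 65⁻¹ ≡ −1 ≡ 65 (mod 66).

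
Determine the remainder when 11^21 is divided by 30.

11

By square-and-multiply:
21 in binary is 10101, i.e. 21 = 16 + 4 + 1.
11^1 ≡ 11 (mod 30)
11^2 ≡ 11^2 = 121 ≡ 1 (mod 30)
11^4 ≡ 1^2 = 1 (mod 30)
11^8 ≡ 1^2 = 1 (mod 30)
11^16 ≡ 1^2 = 1 (mod 30)
11^21 = 11^16 * 11^4 * 11^1 ≡ 1 * 1 * 11 (mod 30).
Accumulate the product:
1 * 1 = 1
1 * 11 = 11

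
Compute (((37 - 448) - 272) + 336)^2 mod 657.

178

37 - 448 = -411 ≡ 246 (mod 657)
246 - 272 = -26 ≡ 631 (mod 657)
631 + 336 = 967 ≡ 310 (mod 657)
(310)^2 ≡ 178 (mod 657)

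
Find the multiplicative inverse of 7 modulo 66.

19

By the extended Euclidean algorithm:
66 = 9·7 + 3
7 = 2·3 + 1
3 = 3·1 + 0
gcd(7, 66) = 1, so the inverse exists.
Back-substitute for 1:
1 = 1·7 − 2·3
  = −2·66 + 19·7
So 7⁻¹ ≡ 19 (mod 66).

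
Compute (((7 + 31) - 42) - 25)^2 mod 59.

15

7 + 31 = 38
38 - 42 = -4 ≡ 55 (mod 59)
55 - 25 = 30
(30)^2 ≡ 15 (mod 59)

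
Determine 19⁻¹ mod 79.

25

79 = 4·19 + 3
19 = 6·3 + 1
3 = 3·1 + 0
gcd(19, 79) = 1, so the inverse exists.
Back-substitute for 1:
1 = 1·19 − 6·3
  = −6·79 + 25·19
So 19⁻¹ ≡ 25 (mod 79).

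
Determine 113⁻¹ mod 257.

116

By the extended Euclidean algorithm:
257 = 2*113 + 31
113 = 3*31 + 20
31 = 1*20 + 11
20 = 1*11 + 9
11 = 1*9 + 2
9 = 4*2 + 1
2 = 2*1 + 0
gcd(113, 257) = 1, so the inverse exists.
Back-substitute for 1:
1 = 1*9 − 4*2
  = −4*11 + 5*9
  = 5*20 − 9*11
  = −9*31 + 14*20
  = 14*113 − 51*31
  = −51*257 + 116*113
So 113⁻¹ ≡ 116 (mod 257).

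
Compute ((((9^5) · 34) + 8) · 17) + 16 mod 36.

(9)^5 ≡ 9 (mod 36)
9 · 34 = 306 ≡ 18 (mod 36)
18 + 8 = 26
26 · 17 = 442 ≡ 10 (mod 36)
10 + 16 = 26

26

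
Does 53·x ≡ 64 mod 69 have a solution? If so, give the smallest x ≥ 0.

gcd(53, 69) = 1, so a unique solution mod 69 exists.
53⁻¹ ≡ 56 (mod 69).
x ≡ 56·64 ≡ 65 (mod 69).

65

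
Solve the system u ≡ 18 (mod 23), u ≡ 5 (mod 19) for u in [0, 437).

271

23⁻¹ mod 19: 23·5 ≡ 1 (mod 19), so 23⁻¹ ≡ 5.
u = 18 + 23·((5 − 18)·5 mod 19) = 18 + 23·11 = 271.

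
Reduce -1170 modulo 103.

-1170 = -12*103 + 66, so -1170 ≡ 66 (mod 103).

66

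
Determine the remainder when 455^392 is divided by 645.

392 in binary is 110001000, i.e. 392 = 256 + 128 + 8.
455^1 ≡ 455 (mod 645)
455^2 ≡ 455^2 = 207025 ≡ 625 (mod 645)
455^4 ≡ 625^2 = 390625 ≡ 400 (mod 645)
455^8 ≡ 400^2 = 160000 ≡ 40 (mod 645)
455^16 ≡ 40^2 = 1600 ≡ 310 (mod 645)
455^32 ≡ 310^2 = 96100 ≡ 640 (mod 645)
455^64 ≡ 640^2 = 409600 ≡ 25 (mod 645)
455^128 ≡ 25^2 = 625 (mod 645)
455^256 ≡ 625^2 = 390625 ≡ 400 (mod 645)
455^392 = 455^256 × 455^128 × 455^8 ≡ 400 × 625 × 40 (mod 645).
Accumulate the product:
400 × 625 = 250000 ≡ 385
385 × 40 = 15400 ≡ 565

565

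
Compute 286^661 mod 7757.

5633

Using repeated squaring:
661 in binary is 1010010101, i.e. 661 = 512 + 128 + 16 + 4 + 1.
286^1 ≡ 286 (mod 7757)
286^2 ≡ 286^2 = 81796 ≡ 4226 (mod 7757)
286^4 ≡ 4226^2 = 17859076 ≡ 2462 (mod 7757)
286^8 ≡ 2462^2 = 6061444 ≡ 3227 (mod 7757)
286^16 ≡ 3227^2 = 10413529 ≡ 3635 (mod 7757)
286^32 ≡ 3635^2 = 13213225 ≡ 3054 (mod 7757)
286^64 ≡ 3054^2 = 9326916 ≡ 3002 (mod 7757)
286^128 ≡ 3002^2 = 9012004 ≡ 6127 (mod 7757)
286^256 ≡ 6127^2 = 37540129 ≡ 4006 (mod 7757)
286^512 ≡ 4006^2 = 16048036 ≡ 6560 (mod 7757)
286^661 = 286^512 * 286^128 * 286^16 * 286^4 * 286^1 ≡ 6560 * 6127 * 3635 * 2462 * 286 (mod 7757).
Accumulate the product:
6560 * 6127 = 40193120 ≡ 4103
4103 * 3635 = 14914405 ≡ 5451
5451 * 2462 = 13420362 ≡ 752
752 * 286 = 215072 ≡ 5633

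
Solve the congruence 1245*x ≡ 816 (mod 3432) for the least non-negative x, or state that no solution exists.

gcd(1245, 3432) = 3, and 3 | 816, so solutions exist.
Divide through by 3: 415*x mod 1144 = 272.
415⁻¹ ≡ 623 (mod 1144).
x ≡ 623*272 ≡ 144 (mod 1144).
The smallest non-negative solution is x = 144.

144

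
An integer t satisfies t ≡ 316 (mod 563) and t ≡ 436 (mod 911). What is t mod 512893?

442271

563⁻¹ mod 911: 563*500 ≡ 1 (mod 911), so 563⁻¹ ≡ 500.
t = 316 + 563*((436 − 316)*500 mod 911) = 316 + 563*785 = 442271.
Check: 442271 mod 563 = 316, 442271 mod 911 = 436. ✓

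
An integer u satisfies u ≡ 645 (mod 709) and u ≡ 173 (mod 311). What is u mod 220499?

214763

709⁻¹ mod 311: 709·143 ≡ 1 (mod 311), so 709⁻¹ ≡ 143.
u = 645 + 709·((173 − 645)·143 mod 311) = 645 + 709·302 = 214763.
Check: 214763 mod 709 = 645, 214763 mod 311 = 173. ✓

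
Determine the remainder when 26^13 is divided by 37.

13 in binary is 1101, i.e. 13 = 8 + 4 + 1.
26^1 ≡ 26 (mod 37)
26^2 ≡ 26^2 = 676 ≡ 10 (mod 37)
26^4 ≡ 10^2 = 100 ≡ 26 (mod 37)
26^8 ≡ 26^2 = 676 ≡ 10 (mod 37)
26^13 = 26^8 · 26^4 · 26^1 ≡ 10 · 26 · 26 (mod 37).
Accumulate the product:
10 · 26 = 260 ≡ 1
1 · 26 = 26

26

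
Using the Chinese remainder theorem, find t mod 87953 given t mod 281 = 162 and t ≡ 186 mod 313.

281⁻¹ mod 313: 281*88 ≡ 1 (mod 313), so 281⁻¹ ≡ 88.
t = 162 + 281*((186 − 162)*88 mod 313) = 162 + 281*234 = 65916.

65916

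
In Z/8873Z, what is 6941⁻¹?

8873 = 1*6941 + 1932
6941 = 3*1932 + 1145
1932 = 1*1145 + 787
1145 = 1*787 + 358
787 = 2*358 + 71
358 = 5*71 + 3
71 = 23*3 + 2
3 = 1*2 + 1
2 = 2*1 + 0
gcd(6941, 8873) = 1, so the inverse exists.
Bézout: 1 = −2346*8873 + 2999*6941.
So 6941⁻¹ ≡ 2999 (mod 8873).

2999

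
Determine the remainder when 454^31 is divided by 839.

305

454^1 ≡ 454 (mod 839)
454^2 ≡ 454^2 = 206116 ≡ 561 (mod 839)
454^4 ≡ 561^2 = 314721 ≡ 96 (mod 839)
454^8 ≡ 96^2 = 9216 ≡ 826 (mod 839)
454^16 ≡ 826^2 = 682276 ≡ 169 (mod 839)
454^31 = 454^16 · 454^8 · 454^4 · 454^2 · 454^1 ≡ 169 · 826 · 96 · 561 · 454 (mod 839).
Accumulate the product:
169 · 826 = 139594 ≡ 320
320 · 96 = 30720 ≡ 516
516 · 561 = 289476 ≡ 21
21 · 454 = 9534 ≡ 305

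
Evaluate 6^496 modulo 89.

45

Compute successive squares:
496 in binary is 111110000, i.e. 496 = 256 + 128 + 64 + 32 + 16.
6^1 ≡ 6 (mod 89)
6^2 ≡ 6^2 = 36 (mod 89)
6^4 ≡ 36^2 = 1296 ≡ 50 (mod 89)
6^8 ≡ 50^2 = 2500 ≡ 8 (mod 89)
6^16 ≡ 8^2 = 64 (mod 89)
6^32 ≡ 64^2 = 4096 ≡ 2 (mod 89)
6^64 ≡ 2^2 = 4 (mod 89)
6^128 ≡ 4^2 = 16 (mod 89)
6^256 ≡ 16^2 = 256 ≡ 78 (mod 89)
6^496 = 6^256 · 6^128 · 6^64 · 6^32 · 6^16 ≡ 78 · 16 · 4 · 2 · 64 (mod 89).
Accumulate the product:
78 · 16 = 1248 ≡ 2
2 · 4 = 8
8 · 2 = 16
16 · 64 = 1024 ≡ 45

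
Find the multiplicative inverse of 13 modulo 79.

Run the extended Euclidean algorithm:
79 = 6·13 + 1
13 = 13·1 + 0
gcd(13, 79) = 1, so the inverse exists.
Back-substitute for 1:
1 = 1·79 − 6·13
So 13⁻¹ ≡ −6 ≡ 73 (mod 79).

73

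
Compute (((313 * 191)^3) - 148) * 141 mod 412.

313 * 191 = 59783 ≡ 43 (mod 412)
(43)^3 ≡ 403 (mod 412)
403 - 148 = 255
255 * 141 = 35955 ≡ 111 (mod 412)

111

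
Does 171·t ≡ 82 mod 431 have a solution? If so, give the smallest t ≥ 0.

gcd(171, 431) = 1, so a unique solution mod 431 exists.
171⁻¹ ≡ 184 (mod 431).
t ≡ 184·82 ≡ 3 (mod 431).

3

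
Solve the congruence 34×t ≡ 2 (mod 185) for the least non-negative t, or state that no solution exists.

gcd(34, 185) = 1, so a unique solution mod 185 exists.
34⁻¹ ≡ 49 (mod 185).
t ≡ 49×2 ≡ 98 (mod 185).

98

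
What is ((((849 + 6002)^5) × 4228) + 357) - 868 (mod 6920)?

849 + 6002 = 6851
(6851)^5 ≡ 6291 (mod 6920)
6291 × 4228 = 26598348 ≡ 4788 (mod 6920)
4788 + 357 = 5145
5145 - 868 = 4277

4277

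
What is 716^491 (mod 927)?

200

By square-and-multiply:
491 in binary is 111101011, i.e. 491 = 256 + 128 + 64 + 32 + 8 + 2 + 1.
716^1 ≡ 716 (mod 927)
716^2 ≡ 716^2 = 512656 ≡ 25 (mod 927)
716^4 ≡ 25^2 = 625 (mod 927)
716^8 ≡ 625^2 = 390625 ≡ 358 (mod 927)
716^16 ≡ 358^2 = 128164 ≡ 238 (mod 927)
716^32 ≡ 238^2 = 56644 ≡ 97 (mod 927)
716^64 ≡ 97^2 = 9409 ≡ 139 (mod 927)
716^128 ≡ 139^2 = 19321 ≡ 781 (mod 927)
716^256 ≡ 781^2 = 609961 ≡ 922 (mod 927)
716^491 = 716^256 · 716^128 · 716^64 · 716^32 · 716^8 · 716^2 · 716^1 ≡ 922 · 781 · 139 · 97 · 358 · 25 · 716 (mod 927).
Accumulate the product:
922 · 781 = 720082 ≡ 730
730 · 139 = 101470 ≡ 427
427 · 97 = 41419 ≡ 631
631 · 358 = 225898 ≡ 637
637 · 25 = 15925 ≡ 166
166 · 716 = 118856 ≡ 200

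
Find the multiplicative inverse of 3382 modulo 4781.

Run the extended Euclidean algorithm:
4781 = 1·3382 + 1399
3382 = 2·1399 + 584
1399 = 2·584 + 231
584 = 2·231 + 122
231 = 1·122 + 109
122 = 1·109 + 13
109 = 8·13 + 5
13 = 2·5 + 3
5 = 1·3 + 2
3 = 1·2 + 1
2 = 2·1 + 0
gcd(3382, 4781) = 1, so the inverse exists.
Bézout: 1 = −1303·4781 + 1842·3382.
So 3382⁻¹ ≡ 1842 (mod 4781).

1842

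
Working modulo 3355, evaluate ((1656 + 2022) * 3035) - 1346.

2654

1656 + 2022 = 3678 ≡ 323 (mod 3355)
323 * 3035 = 980305 ≡ 645 (mod 3355)
645 - 1346 = -701 ≡ 2654 (mod 3355)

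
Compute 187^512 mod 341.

187

Compute successive squares:
187^1 ≡ 187 (mod 341)
187^2 ≡ 187^2 = 34969 ≡ 187 (mod 341)
187^4 ≡ 187^2 = 34969 ≡ 187 (mod 341)
187^8 ≡ 187^2 = 34969 ≡ 187 (mod 341)
187^16 ≡ 187^2 = 34969 ≡ 187 (mod 341)
187^32 ≡ 187^2 = 34969 ≡ 187 (mod 341)
187^64 ≡ 187^2 = 34969 ≡ 187 (mod 341)
187^128 ≡ 187^2 = 34969 ≡ 187 (mod 341)
187^256 ≡ 187^2 = 34969 ≡ 187 (mod 341)
187^512 ≡ 187^2 = 34969 ≡ 187 (mod 341)
So 187^512 ≡ 187 (mod 341).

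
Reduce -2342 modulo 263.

25

-2342 = -9*263 + 25, so -2342 ≡ 25 (mod 263).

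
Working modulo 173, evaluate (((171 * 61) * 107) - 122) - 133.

12

171 * 61 = 10431 ≡ 51 (mod 173)
51 * 107 = 5457 ≡ 94 (mod 173)
94 - 122 = -28 ≡ 145 (mod 173)
145 - 133 = 12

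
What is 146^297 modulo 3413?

2735

297 in binary is 100101001, i.e. 297 = 256 + 32 + 8 + 1.
146^1 ≡ 146 (mod 3413)
146^2 ≡ 146^2 = 21316 ≡ 838 (mod 3413)
146^4 ≡ 838^2 = 702244 ≡ 2579 (mod 3413)
146^8 ≡ 2579^2 = 6651241 ≡ 2717 (mod 3413)
146^16 ≡ 2717^2 = 7382089 ≡ 3183 (mod 3413)
146^32 ≡ 3183^2 = 10131489 ≡ 1705 (mod 3413)
146^64 ≡ 1705^2 = 2907025 ≡ 2562 (mod 3413)
146^128 ≡ 2562^2 = 6563844 ≡ 645 (mod 3413)
146^256 ≡ 645^2 = 416025 ≡ 3052 (mod 3413)
146^297 = 146^256 · 146^32 · 146^8 · 146^1 ≡ 3052 · 1705 · 2717 · 146 (mod 3413).
Accumulate the product:
3052 · 1705 = 5203660 ≡ 2248
2248 · 2717 = 6107816 ≡ 1959
1959 · 146 = 286014 ≡ 2735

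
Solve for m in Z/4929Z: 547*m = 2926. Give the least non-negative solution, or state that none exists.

gcd(547, 4929) = 1, so a unique solution mod 4929 exists.
547⁻¹ ≡ 820 (mod 4929).
m ≡ 820*2926 ≡ 3826 (mod 4929).

3826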